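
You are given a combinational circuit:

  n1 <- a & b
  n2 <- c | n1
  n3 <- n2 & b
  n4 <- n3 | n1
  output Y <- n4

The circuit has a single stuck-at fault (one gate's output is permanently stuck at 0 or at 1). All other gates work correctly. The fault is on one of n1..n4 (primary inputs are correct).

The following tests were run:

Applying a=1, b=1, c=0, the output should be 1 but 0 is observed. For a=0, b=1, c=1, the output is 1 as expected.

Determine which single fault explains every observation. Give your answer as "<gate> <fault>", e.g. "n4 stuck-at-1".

Fault-free values for test 1 (a=1, b=1, c=0): n1=1, n2=1, n3=1, n4=1, giving Y=1. Observed 0.
Test 1: faults giving observed 0 are {n1 stuck-at-0, n4 stuck-at-0}.
Test 2 (a=0, b=1, c=1): fault-free n1=0, n2=1, n3=1, n4=1 → 1; observed 1. Eliminates n4 stuck-at-0.
Only n1 stuck-at-0 is consistent with every test.

n1 stuck-at-0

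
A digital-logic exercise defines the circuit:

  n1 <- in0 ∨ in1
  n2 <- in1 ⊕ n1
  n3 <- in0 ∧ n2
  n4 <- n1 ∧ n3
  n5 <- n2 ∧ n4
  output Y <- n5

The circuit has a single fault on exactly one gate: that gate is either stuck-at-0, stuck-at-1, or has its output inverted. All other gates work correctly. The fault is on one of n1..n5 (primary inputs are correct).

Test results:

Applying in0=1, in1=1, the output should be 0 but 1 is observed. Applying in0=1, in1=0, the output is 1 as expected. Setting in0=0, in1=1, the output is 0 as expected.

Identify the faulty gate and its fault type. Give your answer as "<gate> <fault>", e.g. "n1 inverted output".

n2 stuck-at-1

Fault-free values for test 1 (in0=1, in1=1): n1=1, n2=0, n3=0, n4=0, n5=0, giving Y=0. Observed 1.
Test 1: faults giving observed 1 are {n2 stuck-at-1, n2 inverted output, n5 stuck-at-1, n5 inverted output}.
Test 2 (in0=1, in1=0): fault-free n1=1, n2=1, n3=1, n4=1, n5=1 → 1; observed 1. Eliminates n2 inverted output, n5 inverted output.
Test 3 (in0=0, in1=1): fault-free n1=1, n2=0, n3=0, n4=0, n5=0 → 0; observed 0. Eliminates n5 stuck-at-1.
Only n2 stuck-at-1 is consistent with every test.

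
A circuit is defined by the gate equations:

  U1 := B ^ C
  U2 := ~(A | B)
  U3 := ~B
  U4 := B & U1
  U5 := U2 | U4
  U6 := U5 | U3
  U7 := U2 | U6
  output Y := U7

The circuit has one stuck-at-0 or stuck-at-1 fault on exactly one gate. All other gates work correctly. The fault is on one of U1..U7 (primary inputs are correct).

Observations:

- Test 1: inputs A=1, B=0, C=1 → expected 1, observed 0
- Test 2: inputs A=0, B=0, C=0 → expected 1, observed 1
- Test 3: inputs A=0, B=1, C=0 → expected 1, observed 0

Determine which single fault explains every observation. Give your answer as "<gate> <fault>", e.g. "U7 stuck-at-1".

Fault-free values for test 1 (A=1, B=0, C=1): U1=1, U2=0, U3=1, U4=0, U5=0, U6=1, U7=1, giving Y=1. Observed 0.
Test 1: faults giving observed 0 are {U3 stuck-at-0, U6 stuck-at-0, U7 stuck-at-0}.
Test 2 (A=0, B=0, C=0): fault-free U1=0, U2=1, U3=1, U4=0, U5=1, U6=1, U7=1 → 1; observed 1. Eliminates U7 stuck-at-0.
Test 3 (A=0, B=1, C=0): fault-free U1=1, U2=0, U3=0, U4=1, U5=1, U6=1, U7=1 → 1; observed 0. Eliminates U3 stuck-at-0.
Only U6 stuck-at-0 is consistent with every test.

U6 stuck-at-0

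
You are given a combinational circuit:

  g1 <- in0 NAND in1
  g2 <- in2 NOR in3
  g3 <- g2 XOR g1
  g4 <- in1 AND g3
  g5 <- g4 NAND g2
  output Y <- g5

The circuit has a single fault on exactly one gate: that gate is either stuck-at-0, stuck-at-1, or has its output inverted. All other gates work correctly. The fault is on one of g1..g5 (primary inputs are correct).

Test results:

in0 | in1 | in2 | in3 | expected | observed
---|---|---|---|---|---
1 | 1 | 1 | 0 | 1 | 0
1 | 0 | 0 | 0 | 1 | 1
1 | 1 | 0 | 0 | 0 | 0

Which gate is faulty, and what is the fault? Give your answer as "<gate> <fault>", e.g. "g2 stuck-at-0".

Fault-free values for test 1 (in0=1, in1=1, in2=1, in3=0): g1=0, g2=0, g3=0, g4=0, g5=1, giving Y=1. Observed 0.
Test 1: faults giving observed 0 are {g2 stuck-at-1, g2 inverted output, g5 stuck-at-0, g5 inverted output}.
Test 2 (in0=1, in1=0, in2=0, in3=0): fault-free g1=1, g2=1, g3=0, g4=0, g5=1 → 1; observed 1. Eliminates g5 stuck-at-0, g5 inverted output.
Test 3 (in0=1, in1=1, in2=0, in3=0): fault-free g1=0, g2=1, g3=1, g4=1, g5=0 → 0; observed 0. Eliminates g2 inverted output.
Only g2 stuck-at-1 is consistent with every test.

g2 stuck-at-1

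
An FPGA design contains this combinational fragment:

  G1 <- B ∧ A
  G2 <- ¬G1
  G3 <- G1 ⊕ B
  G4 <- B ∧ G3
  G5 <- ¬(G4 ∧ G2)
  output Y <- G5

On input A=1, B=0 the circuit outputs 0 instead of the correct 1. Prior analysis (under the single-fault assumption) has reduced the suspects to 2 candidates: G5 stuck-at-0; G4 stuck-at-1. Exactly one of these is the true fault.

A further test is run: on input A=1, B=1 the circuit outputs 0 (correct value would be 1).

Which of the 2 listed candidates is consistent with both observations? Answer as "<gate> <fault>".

G5 stuck-at-0

Evaluate each candidate on input A=1, B=1:
  G5 stuck-at-0: G1=1, G2=0, G3=0, G4=0, G5=0 [stuck-at-0] → 0 — matches
  G4 stuck-at-1: G1=1, G2=0, G3=0, G4=1 [stuck-at-1], G5=1 → 1 — eliminated
Only G5 stuck-at-0 reproduces the observed 0.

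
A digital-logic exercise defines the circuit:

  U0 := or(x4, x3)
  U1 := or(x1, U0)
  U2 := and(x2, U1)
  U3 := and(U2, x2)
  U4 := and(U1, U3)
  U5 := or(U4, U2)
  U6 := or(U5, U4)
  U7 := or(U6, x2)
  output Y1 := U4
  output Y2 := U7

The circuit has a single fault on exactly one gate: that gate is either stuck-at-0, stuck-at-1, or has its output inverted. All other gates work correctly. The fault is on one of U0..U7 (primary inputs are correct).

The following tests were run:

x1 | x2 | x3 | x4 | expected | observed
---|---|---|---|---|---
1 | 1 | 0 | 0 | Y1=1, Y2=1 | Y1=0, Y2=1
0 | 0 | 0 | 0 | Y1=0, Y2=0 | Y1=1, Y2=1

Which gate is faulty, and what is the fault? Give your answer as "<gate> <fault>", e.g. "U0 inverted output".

Fault-free values for test 1 (x1=1, x2=1, x3=0, x4=0): U0=0, U1=1, U2=1, U3=1, U4=1, U5=1, U6=1, U7=1, giving Y1=1, Y2=1. Observed Y1=0, Y2=1.
Test 1: faults giving observed Y1=0, Y2=1 are {U1 stuck-at-0, U1 inverted output, U2 stuck-at-0, U2 inverted output, U3 stuck-at-0, U3 inverted output, U4 stuck-at-0, U4 inverted output}.
Test 2 (x1=0, x2=0, x3=0, x4=0): fault-free U0=0, U1=0, U2=0, U3=0, U4=0, U5=0, U6=0, U7=0 → Y1=0, Y2=0; observed Y1=1, Y2=1. Eliminates U1 stuck-at-0, U1 inverted output, U2 stuck-at-0, U2 inverted output, U3 stuck-at-0, U3 inverted output, U4 stuck-at-0.
Only U4 inverted output is consistent with every test.

U4 inverted output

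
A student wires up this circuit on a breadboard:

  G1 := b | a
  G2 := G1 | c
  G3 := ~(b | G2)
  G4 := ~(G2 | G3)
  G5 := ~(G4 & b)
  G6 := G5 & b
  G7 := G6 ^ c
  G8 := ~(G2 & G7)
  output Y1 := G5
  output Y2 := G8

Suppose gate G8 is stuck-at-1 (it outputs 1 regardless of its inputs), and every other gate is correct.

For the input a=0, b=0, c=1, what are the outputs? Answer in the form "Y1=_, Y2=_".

Y1=1, Y2=1

Propagate with G8 forced: G1=0, G2=1, G3=0, G4=0, G5=1, G6=0, G7=1, G8=1 [stuck-at-1].
So the outputs are Y1=1, Y2=1. (Without the fault they would be Y1=1, Y2=0.)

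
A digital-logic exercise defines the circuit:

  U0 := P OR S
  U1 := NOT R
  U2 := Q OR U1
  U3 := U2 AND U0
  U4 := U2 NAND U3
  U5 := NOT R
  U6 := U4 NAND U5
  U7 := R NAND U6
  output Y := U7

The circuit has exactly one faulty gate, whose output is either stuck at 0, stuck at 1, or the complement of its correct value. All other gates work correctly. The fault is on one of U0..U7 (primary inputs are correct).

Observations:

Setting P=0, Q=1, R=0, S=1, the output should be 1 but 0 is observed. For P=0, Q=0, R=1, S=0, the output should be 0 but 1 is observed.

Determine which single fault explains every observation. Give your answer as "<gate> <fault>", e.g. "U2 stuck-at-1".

Fault-free values for test 1 (P=0, Q=1, R=0, S=1): U0=1, U1=1, U2=1, U3=1, U4=0, U5=1, U6=1, U7=1, giving Y=1. Observed 0.
Test 1: faults giving observed 0 are {U7 stuck-at-0, U7 inverted output}.
Test 2 (P=0, Q=0, R=1, S=0): fault-free U0=0, U1=0, U2=0, U3=0, U4=1, U5=0, U6=1, U7=0 → 0; observed 1. Eliminates U7 stuck-at-0.
Only U7 inverted output is consistent with every test.

U7 inverted output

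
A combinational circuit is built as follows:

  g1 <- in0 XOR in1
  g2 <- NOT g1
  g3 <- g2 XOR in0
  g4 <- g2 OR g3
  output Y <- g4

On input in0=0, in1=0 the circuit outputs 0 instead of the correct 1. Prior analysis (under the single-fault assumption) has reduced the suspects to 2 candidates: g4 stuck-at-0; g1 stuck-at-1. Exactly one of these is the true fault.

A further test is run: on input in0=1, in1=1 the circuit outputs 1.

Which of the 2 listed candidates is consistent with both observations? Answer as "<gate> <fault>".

Evaluate each candidate on input in0=1, in1=1:
  g4 stuck-at-0: g1=0, g2=1, g3=0, g4=0 [stuck-at-0] → 0 — eliminated
  g1 stuck-at-1: g1=1 [stuck-at-1], g2=0, g3=1, g4=1 → 1 — matches
Only g1 stuck-at-1 reproduces the observed 1.

g1 stuck-at-1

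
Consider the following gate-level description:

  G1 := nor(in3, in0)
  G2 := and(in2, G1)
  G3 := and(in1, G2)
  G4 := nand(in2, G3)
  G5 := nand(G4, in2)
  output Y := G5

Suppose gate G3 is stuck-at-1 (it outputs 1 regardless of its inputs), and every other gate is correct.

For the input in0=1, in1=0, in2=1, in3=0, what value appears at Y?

1

Propagate with G3 forced: G1=0, G2=0, G3=1 [stuck-at-1], G4=0, G5=1.
So Y = 1. (Without the fault it would be 0.)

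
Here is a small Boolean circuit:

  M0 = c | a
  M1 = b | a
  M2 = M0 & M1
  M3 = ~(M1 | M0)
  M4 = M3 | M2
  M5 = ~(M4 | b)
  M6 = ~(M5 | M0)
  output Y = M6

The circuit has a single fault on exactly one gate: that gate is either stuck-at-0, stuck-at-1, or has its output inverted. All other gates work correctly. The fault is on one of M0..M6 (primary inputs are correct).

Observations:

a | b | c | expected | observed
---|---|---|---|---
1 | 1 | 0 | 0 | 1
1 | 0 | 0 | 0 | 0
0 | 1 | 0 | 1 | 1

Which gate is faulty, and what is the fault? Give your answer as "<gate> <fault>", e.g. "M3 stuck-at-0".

Fault-free values for test 1 (a=1, b=1, c=0): M0=1, M1=1, M2=1, M3=0, M4=1, M5=0, M6=0, giving Y=0. Observed 1.
Test 1: faults giving observed 1 are {M0 stuck-at-0, M0 inverted output, M6 stuck-at-1, M6 inverted output}.
Test 2 (a=1, b=0, c=0): fault-free M0=1, M1=1, M2=1, M3=0, M4=1, M5=0, M6=0 → 0; observed 0. Eliminates M6 stuck-at-1, M6 inverted output.
Test 3 (a=0, b=1, c=0): fault-free M0=0, M1=1, M2=0, M3=0, M4=0, M5=0, M6=1 → 1; observed 1. Eliminates M0 inverted output.
Only M0 stuck-at-0 is consistent with every test.

M0 stuck-at-0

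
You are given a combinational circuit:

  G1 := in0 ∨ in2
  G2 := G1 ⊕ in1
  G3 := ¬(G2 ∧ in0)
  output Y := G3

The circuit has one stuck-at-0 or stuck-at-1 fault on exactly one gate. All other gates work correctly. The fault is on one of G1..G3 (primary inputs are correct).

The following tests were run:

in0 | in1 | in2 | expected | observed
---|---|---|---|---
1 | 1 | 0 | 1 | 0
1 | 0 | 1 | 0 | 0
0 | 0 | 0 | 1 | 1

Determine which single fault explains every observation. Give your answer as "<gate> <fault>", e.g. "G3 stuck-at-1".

G2 stuck-at-1

Fault-free values for test 1 (in0=1, in1=1, in2=0): G1=1, G2=0, G3=1, giving Y=1. Observed 0.
Test 1: faults giving observed 0 are {G1 stuck-at-0, G2 stuck-at-1, G3 stuck-at-0}.
Test 2 (in0=1, in1=0, in2=1): fault-free G1=1, G2=1, G3=0 → 0; observed 0. Eliminates G1 stuck-at-0.
Test 3 (in0=0, in1=0, in2=0): fault-free G1=0, G2=0, G3=1 → 1; observed 1. Eliminates G3 stuck-at-0.
Only G2 stuck-at-1 is consistent with every test.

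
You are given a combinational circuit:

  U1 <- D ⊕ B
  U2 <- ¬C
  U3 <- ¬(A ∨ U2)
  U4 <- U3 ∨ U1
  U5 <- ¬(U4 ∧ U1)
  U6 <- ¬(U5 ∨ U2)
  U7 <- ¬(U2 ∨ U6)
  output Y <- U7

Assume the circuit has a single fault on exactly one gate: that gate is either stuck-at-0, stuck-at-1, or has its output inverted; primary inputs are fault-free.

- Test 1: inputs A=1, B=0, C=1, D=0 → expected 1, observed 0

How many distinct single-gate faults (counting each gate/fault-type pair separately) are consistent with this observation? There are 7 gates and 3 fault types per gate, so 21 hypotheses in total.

Fault-free: U1=0, U2=0, U3=0, U4=0, U5=1, U6=0, U7=1 → 1. Observed 0.
  U1: stuck-at-1, inverted output ✓; others ✗
  U2: stuck-at-1, inverted output ✓; others ✗
  U3: none of the 3 fault types match ✗
  U4: none of the 3 fault types match ✗
  U5: stuck-at-0, inverted output ✓; others ✗
  U6: stuck-at-1, inverted output ✓; others ✗
  U7: stuck-at-0, inverted output ✓; others ✗
Consistent faults: {U1 stuck-at-1, U1 inverted output, U2 stuck-at-1, U2 inverted output, U5 stuck-at-0, U5 inverted output, U6 stuck-at-1, U6 inverted output, U7 stuck-at-0, U7 inverted output} — 10 in all.

10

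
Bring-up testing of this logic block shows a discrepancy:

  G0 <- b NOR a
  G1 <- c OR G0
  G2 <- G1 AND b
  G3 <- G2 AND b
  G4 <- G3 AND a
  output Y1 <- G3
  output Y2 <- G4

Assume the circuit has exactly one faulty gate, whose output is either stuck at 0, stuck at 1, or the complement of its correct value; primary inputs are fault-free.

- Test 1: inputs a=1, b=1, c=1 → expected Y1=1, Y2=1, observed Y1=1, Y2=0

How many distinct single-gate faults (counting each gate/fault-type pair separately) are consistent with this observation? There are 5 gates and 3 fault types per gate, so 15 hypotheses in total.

Fault-free: G0=0, G1=1, G2=1, G3=1, G4=1 → Y1=1, Y2=1. Observed Y1=1, Y2=0.
  G0: none of the 3 fault types match ✗
  G1: none of the 3 fault types match ✗
  G2: none of the 3 fault types match ✗
  G3: none of the 3 fault types match ✗
  G4: stuck-at-0, inverted output ✓; others ✗
Consistent faults: {G4 stuck-at-0, G4 inverted output} — 2 in all.

2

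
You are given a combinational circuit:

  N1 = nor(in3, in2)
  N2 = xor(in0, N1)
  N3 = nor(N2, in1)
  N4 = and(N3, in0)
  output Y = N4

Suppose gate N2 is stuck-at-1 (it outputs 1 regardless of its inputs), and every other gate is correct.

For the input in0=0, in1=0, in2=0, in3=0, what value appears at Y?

Propagate with N2 forced: N1=1, N2=1 [stuck-at-1], N3=0, N4=0.
So Y = 0. (Same as the fault-free value — the fault is masked on this input.)

0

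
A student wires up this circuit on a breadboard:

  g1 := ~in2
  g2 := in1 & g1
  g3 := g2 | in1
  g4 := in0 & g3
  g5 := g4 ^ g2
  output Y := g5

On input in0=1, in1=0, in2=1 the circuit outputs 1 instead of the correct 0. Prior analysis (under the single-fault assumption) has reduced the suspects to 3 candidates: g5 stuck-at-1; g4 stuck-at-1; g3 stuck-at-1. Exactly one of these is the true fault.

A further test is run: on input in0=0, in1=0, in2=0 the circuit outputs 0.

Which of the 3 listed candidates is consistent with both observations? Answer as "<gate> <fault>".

g3 stuck-at-1

Evaluate each candidate on input in0=0, in1=0, in2=0:
  g5 stuck-at-1: g1=1, g2=0, g3=0, g4=0, g5=1 [stuck-at-1] → 1 — eliminated
  g4 stuck-at-1: g1=1, g2=0, g3=0, g4=1 [stuck-at-1], g5=1 → 1 — eliminated
  g3 stuck-at-1: g1=1, g2=0, g3=1 [stuck-at-1], g4=0, g5=0 → 0 — matches
Only g3 stuck-at-1 reproduces the observed 0.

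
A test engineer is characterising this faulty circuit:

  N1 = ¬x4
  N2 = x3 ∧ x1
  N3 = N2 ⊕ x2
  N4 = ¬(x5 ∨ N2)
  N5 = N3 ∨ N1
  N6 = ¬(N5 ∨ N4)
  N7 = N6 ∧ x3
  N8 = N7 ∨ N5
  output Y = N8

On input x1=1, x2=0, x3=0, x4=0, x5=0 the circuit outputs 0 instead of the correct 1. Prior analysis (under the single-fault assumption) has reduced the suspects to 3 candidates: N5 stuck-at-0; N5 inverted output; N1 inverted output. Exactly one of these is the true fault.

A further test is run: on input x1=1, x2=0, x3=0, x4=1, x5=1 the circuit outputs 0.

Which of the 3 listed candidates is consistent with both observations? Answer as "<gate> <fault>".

Evaluate each candidate on input x1=1, x2=0, x3=0, x4=1, x5=1:
  N5 stuck-at-0: N1=0, N2=0, N3=0, N4=0, N5=0 [stuck-at-0], N6=1, N7=0, N8=0 → 0 — matches
  N5 inverted output: N1=0, N2=0, N3=0, N4=0, N5=1 [inverted output], N6=0, N7=0, N8=1 → 1 — eliminated
  N1 inverted output: N1=1 [inverted output], N2=0, N3=0, N4=0, N5=1, N6=0, N7=0, N8=1 → 1 — eliminated
Only N5 stuck-at-0 reproduces the observed 0.

N5 stuck-at-0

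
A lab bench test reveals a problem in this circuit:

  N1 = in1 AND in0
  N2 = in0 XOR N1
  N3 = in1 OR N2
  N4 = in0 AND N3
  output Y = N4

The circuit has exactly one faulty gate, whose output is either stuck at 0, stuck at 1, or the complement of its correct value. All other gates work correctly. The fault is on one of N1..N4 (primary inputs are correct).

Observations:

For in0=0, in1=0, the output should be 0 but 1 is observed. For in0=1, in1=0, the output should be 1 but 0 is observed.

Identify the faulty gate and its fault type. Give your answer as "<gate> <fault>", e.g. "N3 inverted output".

N4 inverted output

Fault-free values for test 1 (in0=0, in1=0): N1=0, N2=0, N3=0, N4=0, giving Y=0. Observed 1.
Test 1: faults giving observed 1 are {N4 stuck-at-1, N4 inverted output}.
Test 2 (in0=1, in1=0): fault-free N1=0, N2=1, N3=1, N4=1 → 1; observed 0. Eliminates N4 stuck-at-1.
Only N4 inverted output is consistent with every test.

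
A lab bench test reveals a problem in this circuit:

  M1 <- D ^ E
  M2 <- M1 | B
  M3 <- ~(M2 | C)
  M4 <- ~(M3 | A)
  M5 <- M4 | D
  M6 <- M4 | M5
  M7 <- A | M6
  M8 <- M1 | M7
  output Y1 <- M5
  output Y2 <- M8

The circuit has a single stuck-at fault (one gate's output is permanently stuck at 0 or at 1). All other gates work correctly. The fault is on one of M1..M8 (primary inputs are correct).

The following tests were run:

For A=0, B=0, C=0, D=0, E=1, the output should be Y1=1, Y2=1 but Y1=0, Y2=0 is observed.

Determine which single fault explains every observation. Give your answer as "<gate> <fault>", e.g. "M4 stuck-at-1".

Fault-free values for test 1 (A=0, B=0, C=0, D=0, E=1): M1=1, M2=1, M3=0, M4=1, M5=1, M6=1, M7=1, M8=1, giving Y1=1, Y2=1. Observed Y1=0, Y2=0.
Test 1: faults giving observed Y1=0, Y2=0 are {M1 stuck-at-0}.
Only M1 stuck-at-0 is consistent with every test.

M1 stuck-at-0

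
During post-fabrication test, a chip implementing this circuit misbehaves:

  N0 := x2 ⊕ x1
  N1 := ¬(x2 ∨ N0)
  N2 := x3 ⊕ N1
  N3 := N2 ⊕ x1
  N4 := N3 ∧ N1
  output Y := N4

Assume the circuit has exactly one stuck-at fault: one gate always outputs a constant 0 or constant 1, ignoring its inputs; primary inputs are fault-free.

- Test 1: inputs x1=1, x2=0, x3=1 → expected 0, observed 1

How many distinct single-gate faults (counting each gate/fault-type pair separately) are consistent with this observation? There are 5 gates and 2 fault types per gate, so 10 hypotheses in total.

Fault-free: N0=1, N1=0, N2=1, N3=0, N4=0 → 0. Observed 1.
  N0 stuck-at-0: output 1 ✓
  N0 stuck-at-1: output 0 ✗
  N1 stuck-at-0: output 0 ✗
  N1 stuck-at-1: output 1 ✓
  N2 stuck-at-0: output 0 ✗
  N2 stuck-at-1: output 0 ✗
  N3 stuck-at-0: output 0 ✗
  N3 stuck-at-1: output 0 ✗
  N4 stuck-at-0: output 0 ✗
  N4 stuck-at-1: output 1 ✓
Consistent faults: {N0 stuck-at-0, N1 stuck-at-1, N4 stuck-at-1} — 3 in all.

3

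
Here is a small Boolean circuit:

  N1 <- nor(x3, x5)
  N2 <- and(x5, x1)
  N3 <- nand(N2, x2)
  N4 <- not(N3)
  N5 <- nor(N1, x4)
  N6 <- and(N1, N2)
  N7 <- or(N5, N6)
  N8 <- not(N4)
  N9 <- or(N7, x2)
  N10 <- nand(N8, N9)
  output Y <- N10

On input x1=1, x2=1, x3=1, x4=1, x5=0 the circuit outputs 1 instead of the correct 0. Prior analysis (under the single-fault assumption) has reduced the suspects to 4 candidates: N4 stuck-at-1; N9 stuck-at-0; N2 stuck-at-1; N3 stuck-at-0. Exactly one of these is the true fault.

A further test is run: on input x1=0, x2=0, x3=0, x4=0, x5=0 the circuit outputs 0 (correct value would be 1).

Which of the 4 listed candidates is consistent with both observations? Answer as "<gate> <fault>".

Evaluate each candidate on input x1=0, x2=0, x3=0, x4=0, x5=0:
  N4 stuck-at-1: N1=1, N2=0, N3=1, N4=1 [stuck-at-1], N5=0, N6=0, N7=0, N8=0, N9=0, N10=1 → 1 — eliminated
  N9 stuck-at-0: N1=1, N2=0, N3=1, N4=0, N5=0, N6=0, N7=0, N8=1, N9=0 [stuck-at-0], N10=1 → 1 — eliminated
  N2 stuck-at-1: N1=1, N2=1 [stuck-at-1], N3=1, N4=0, N5=0, N6=1, N7=1, N8=1, N9=1, N10=0 → 0 — matches
  N3 stuck-at-0: N1=1, N2=0, N3=0 [stuck-at-0], N4=1, N5=0, N6=0, N7=0, N8=0, N9=0, N10=1 → 1 — eliminated
Only N2 stuck-at-1 reproduces the observed 0.

N2 stuck-at-1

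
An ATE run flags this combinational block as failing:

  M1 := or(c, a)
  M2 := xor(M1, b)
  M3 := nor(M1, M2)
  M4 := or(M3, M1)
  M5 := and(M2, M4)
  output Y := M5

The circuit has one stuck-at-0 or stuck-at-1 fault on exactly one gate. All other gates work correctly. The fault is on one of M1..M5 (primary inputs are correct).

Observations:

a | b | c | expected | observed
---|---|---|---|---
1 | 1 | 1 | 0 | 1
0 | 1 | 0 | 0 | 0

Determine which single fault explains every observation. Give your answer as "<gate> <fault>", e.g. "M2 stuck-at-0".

M2 stuck-at-1

Fault-free values for test 1 (a=1, b=1, c=1): M1=1, M2=0, M3=0, M4=1, M5=0, giving Y=0. Observed 1.
Test 1: faults giving observed 1 are {M2 stuck-at-1, M5 stuck-at-1}.
Test 2 (a=0, b=1, c=0): fault-free M1=0, M2=1, M3=0, M4=0, M5=0 → 0; observed 0. Eliminates M5 stuck-at-1.
Only M2 stuck-at-1 is consistent with every test.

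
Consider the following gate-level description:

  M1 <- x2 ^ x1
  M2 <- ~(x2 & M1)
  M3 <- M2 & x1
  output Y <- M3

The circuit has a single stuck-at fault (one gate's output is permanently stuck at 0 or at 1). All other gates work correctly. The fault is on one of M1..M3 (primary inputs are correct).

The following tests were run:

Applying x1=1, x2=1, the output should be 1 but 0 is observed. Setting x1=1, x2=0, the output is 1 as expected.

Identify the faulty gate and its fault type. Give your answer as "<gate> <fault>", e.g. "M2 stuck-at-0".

M1 stuck-at-1

Fault-free values for test 1 (x1=1, x2=1): M1=0, M2=1, M3=1, giving Y=1. Observed 0.
Test 1: faults giving observed 0 are {M1 stuck-at-1, M2 stuck-at-0, M3 stuck-at-0}.
Test 2 (x1=1, x2=0): fault-free M1=1, M2=1, M3=1 → 1; observed 1. Eliminates M2 stuck-at-0, M3 stuck-at-0.
Only M1 stuck-at-1 is consistent with every test.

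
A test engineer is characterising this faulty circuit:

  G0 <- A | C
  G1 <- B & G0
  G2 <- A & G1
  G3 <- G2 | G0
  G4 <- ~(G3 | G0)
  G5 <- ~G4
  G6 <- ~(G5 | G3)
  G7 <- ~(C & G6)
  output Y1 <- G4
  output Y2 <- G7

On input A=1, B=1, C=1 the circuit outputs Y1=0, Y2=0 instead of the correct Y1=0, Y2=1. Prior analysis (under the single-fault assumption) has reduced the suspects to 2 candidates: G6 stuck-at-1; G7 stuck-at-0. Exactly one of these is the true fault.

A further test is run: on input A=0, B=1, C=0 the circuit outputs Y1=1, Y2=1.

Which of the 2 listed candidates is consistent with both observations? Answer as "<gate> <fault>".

G6 stuck-at-1

Evaluate each candidate on input A=0, B=1, C=0:
  G6 stuck-at-1: G0=0, G1=0, G2=0, G3=0, G4=1, G5=0, G6=1 [stuck-at-1], G7=1 → Y1=1, Y2=1 — matches
  G7 stuck-at-0: G0=0, G1=0, G2=0, G3=0, G4=1, G5=0, G6=1, G7=0 [stuck-at-0] → Y1=1, Y2=0 — eliminated
Only G6 stuck-at-1 reproduces the observed Y1=1, Y2=1.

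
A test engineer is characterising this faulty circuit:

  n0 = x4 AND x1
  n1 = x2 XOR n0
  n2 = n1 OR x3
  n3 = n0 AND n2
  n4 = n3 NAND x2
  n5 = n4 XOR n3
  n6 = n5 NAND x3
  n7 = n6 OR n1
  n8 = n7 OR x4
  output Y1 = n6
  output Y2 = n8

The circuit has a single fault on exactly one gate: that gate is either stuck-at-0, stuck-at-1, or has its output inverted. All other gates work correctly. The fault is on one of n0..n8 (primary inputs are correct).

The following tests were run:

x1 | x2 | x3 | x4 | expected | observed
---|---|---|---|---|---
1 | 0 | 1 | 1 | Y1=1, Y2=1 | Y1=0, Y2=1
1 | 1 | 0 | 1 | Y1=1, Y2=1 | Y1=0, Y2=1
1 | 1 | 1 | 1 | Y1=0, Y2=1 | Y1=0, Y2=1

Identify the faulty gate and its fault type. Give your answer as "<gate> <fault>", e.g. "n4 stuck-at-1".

n6 stuck-at-0

Fault-free values for test 1 (x1=1, x2=0, x3=1, x4=1): n0=1, n1=1, n2=1, n3=1, n4=1, n5=0, n6=1, n7=1, n8=1, giving Y1=1, Y2=1. Observed Y1=0, Y2=1.
Test 1: faults giving observed Y1=0, Y2=1 are {n0 stuck-at-0, n0 inverted output, n2 stuck-at-0, n2 inverted output, n3 stuck-at-0, n3 inverted output, n4 stuck-at-0, n4 inverted output, n5 stuck-at-1, n5 inverted output, n6 stuck-at-0, n6 inverted output}.
Test 2 (x1=1, x2=1, x3=0, x4=1): fault-free n0=1, n1=0, n2=0, n3=0, n4=1, n5=1, n6=1, n7=1, n8=1 → Y1=1, Y2=1; observed Y1=0, Y2=1. Eliminates n0 stuck-at-0, n0 inverted output, n2 stuck-at-0, n2 inverted output, n3 stuck-at-0, n3 inverted output, n4 stuck-at-0, n4 inverted output, n5 stuck-at-1, n5 inverted output.
Test 3 (x1=1, x2=1, x3=1, x4=1): fault-free n0=1, n1=0, n2=1, n3=1, n4=0, n5=1, n6=0, n7=0, n8=1 → Y1=0, Y2=1; observed Y1=0, Y2=1. Eliminates n6 inverted output.
Only n6 stuck-at-0 is consistent with every test.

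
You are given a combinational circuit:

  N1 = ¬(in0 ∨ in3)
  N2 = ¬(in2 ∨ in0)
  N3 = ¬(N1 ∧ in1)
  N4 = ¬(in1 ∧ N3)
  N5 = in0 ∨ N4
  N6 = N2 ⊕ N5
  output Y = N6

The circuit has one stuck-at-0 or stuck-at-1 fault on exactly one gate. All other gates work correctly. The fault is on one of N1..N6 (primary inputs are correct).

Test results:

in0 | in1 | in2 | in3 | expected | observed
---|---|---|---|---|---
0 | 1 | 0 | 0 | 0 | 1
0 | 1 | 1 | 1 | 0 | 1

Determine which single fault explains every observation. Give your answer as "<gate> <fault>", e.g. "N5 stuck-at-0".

N6 stuck-at-1

Fault-free values for test 1 (in0=0, in1=1, in2=0, in3=0): N1=1, N2=1, N3=0, N4=1, N5=1, N6=0, giving Y=0. Observed 1.
Test 1: faults giving observed 1 are {N1 stuck-at-0, N2 stuck-at-0, N3 stuck-at-1, N4 stuck-at-0, N5 stuck-at-0, N6 stuck-at-1}.
Test 2 (in0=0, in1=1, in2=1, in3=1): fault-free N1=0, N2=0, N3=1, N4=0, N5=0, N6=0 → 0; observed 1. Eliminates N1 stuck-at-0, N2 stuck-at-0, N3 stuck-at-1, N4 stuck-at-0, N5 stuck-at-0.
Only N6 stuck-at-1 is consistent with every test.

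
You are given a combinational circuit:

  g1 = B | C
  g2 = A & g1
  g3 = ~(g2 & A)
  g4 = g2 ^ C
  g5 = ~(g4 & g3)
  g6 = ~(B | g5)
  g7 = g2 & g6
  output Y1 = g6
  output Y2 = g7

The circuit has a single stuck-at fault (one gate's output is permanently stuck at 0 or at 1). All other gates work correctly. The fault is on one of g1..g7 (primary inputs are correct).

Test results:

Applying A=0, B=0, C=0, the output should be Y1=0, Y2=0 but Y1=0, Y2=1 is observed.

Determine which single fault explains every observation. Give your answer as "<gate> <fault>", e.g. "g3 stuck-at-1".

g7 stuck-at-1

Fault-free values for test 1 (A=0, B=0, C=0): g1=0, g2=0, g3=1, g4=0, g5=1, g6=0, g7=0, giving Y1=0, Y2=0. Observed Y1=0, Y2=1.
Test 1: faults giving observed Y1=0, Y2=1 are {g7 stuck-at-1}.
Only g7 stuck-at-1 is consistent with every test.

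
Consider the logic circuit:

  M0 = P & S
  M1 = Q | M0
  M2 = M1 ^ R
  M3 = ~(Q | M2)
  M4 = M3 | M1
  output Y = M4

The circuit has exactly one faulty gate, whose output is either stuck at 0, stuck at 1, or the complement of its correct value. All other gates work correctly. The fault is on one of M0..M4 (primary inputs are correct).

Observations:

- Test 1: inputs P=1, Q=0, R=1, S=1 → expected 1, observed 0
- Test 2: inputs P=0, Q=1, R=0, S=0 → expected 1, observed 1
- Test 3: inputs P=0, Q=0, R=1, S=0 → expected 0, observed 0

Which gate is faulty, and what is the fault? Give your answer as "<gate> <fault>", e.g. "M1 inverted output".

M0 stuck-at-0

Fault-free values for test 1 (P=1, Q=0, R=1, S=1): M0=1, M1=1, M2=0, M3=1, M4=1, giving Y=1. Observed 0.
Test 1: faults giving observed 0 are {M0 stuck-at-0, M0 inverted output, M1 stuck-at-0, M1 inverted output, M4 stuck-at-0, M4 inverted output}.
Test 2 (P=0, Q=1, R=0, S=0): fault-free M0=0, M1=1, M2=1, M3=0, M4=1 → 1; observed 1. Eliminates M1 stuck-at-0, M1 inverted output, M4 stuck-at-0, M4 inverted output.
Test 3 (P=0, Q=0, R=1, S=0): fault-free M0=0, M1=0, M2=1, M3=0, M4=0 → 0; observed 0. Eliminates M0 inverted output.
Only M0 stuck-at-0 is consistent with every test.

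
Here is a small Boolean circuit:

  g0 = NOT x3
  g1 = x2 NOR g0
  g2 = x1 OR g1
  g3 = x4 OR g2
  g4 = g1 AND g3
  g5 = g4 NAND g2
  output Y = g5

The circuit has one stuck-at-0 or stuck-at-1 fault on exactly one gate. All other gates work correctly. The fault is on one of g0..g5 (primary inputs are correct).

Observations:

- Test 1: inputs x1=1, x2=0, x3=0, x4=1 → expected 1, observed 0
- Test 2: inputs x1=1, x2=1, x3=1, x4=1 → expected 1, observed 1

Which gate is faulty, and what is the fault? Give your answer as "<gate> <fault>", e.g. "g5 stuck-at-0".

g0 stuck-at-0

Fault-free values for test 1 (x1=1, x2=0, x3=0, x4=1): g0=1, g1=0, g2=1, g3=1, g4=0, g5=1, giving Y=1. Observed 0.
Test 1: faults giving observed 0 are {g0 stuck-at-0, g1 stuck-at-1, g4 stuck-at-1, g5 stuck-at-0}.
Test 2 (x1=1, x2=1, x3=1, x4=1): fault-free g0=0, g1=0, g2=1, g3=1, g4=0, g5=1 → 1; observed 1. Eliminates g1 stuck-at-1, g4 stuck-at-1, g5 stuck-at-0.
Only g0 stuck-at-0 is consistent with every test.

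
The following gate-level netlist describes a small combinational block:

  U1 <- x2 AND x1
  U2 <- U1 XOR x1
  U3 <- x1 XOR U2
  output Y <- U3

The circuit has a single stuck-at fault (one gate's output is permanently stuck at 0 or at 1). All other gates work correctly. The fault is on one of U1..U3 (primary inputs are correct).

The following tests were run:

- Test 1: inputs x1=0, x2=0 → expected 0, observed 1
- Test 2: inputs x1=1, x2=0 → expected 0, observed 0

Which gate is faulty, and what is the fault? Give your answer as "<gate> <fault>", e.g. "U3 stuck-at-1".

U2 stuck-at-1

Fault-free values for test 1 (x1=0, x2=0): U1=0, U2=0, U3=0, giving Y=0. Observed 1.
Test 1: faults giving observed 1 are {U1 stuck-at-1, U2 stuck-at-1, U3 stuck-at-1}.
Test 2 (x1=1, x2=0): fault-free U1=0, U2=1, U3=0 → 0; observed 0. Eliminates U1 stuck-at-1, U3 stuck-at-1.
Only U2 stuck-at-1 is consistent with every test.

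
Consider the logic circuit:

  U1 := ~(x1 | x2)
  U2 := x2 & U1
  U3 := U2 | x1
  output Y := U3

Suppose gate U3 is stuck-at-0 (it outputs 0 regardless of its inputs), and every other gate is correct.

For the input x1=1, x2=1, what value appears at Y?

Propagate with U3 forced: U1=0, U2=0, U3=0 [stuck-at-0].
So Y = 0. (Without the fault it would be 1.)

0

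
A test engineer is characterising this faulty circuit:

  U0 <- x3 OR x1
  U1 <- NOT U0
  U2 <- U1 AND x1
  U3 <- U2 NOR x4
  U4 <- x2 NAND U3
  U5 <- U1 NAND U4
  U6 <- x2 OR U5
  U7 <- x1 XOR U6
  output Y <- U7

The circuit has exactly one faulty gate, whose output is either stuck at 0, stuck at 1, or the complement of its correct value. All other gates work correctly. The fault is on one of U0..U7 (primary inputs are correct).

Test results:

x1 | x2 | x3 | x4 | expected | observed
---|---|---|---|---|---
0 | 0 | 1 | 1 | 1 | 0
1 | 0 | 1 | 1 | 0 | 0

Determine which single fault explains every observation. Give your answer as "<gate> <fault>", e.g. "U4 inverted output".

U7 stuck-at-0

Fault-free values for test 1 (x1=0, x2=0, x3=1, x4=1): U0=1, U1=0, U2=0, U3=0, U4=1, U5=1, U6=1, U7=1, giving Y=1. Observed 0.
Test 1: faults giving observed 0 are {U0 stuck-at-0, U0 inverted output, U1 stuck-at-1, U1 inverted output, U5 stuck-at-0, U5 inverted output, U6 stuck-at-0, U6 inverted output, U7 stuck-at-0, U7 inverted output}.
Test 2 (x1=1, x2=0, x3=1, x4=1): fault-free U0=1, U1=0, U2=0, U3=0, U4=1, U5=1, U6=1, U7=0 → 0; observed 0. Eliminates U0 stuck-at-0, U0 inverted output, U1 stuck-at-1, U1 inverted output, U5 stuck-at-0, U5 inverted output, U6 stuck-at-0, U6 inverted output, U7 inverted output.
Only U7 stuck-at-0 is consistent with every test.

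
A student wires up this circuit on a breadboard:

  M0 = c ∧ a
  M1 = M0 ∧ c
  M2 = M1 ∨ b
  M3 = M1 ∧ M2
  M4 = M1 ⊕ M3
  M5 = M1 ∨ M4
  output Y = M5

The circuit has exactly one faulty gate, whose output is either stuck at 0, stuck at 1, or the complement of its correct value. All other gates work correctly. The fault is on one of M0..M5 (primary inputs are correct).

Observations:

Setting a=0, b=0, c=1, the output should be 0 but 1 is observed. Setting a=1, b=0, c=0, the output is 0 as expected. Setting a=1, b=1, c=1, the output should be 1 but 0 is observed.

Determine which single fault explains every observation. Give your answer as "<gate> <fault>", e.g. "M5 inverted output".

M0 inverted output

Fault-free values for test 1 (a=0, b=0, c=1): M0=0, M1=0, M2=0, M3=0, M4=0, M5=0, giving Y=0. Observed 1.
Test 1: faults giving observed 1 are {M0 stuck-at-1, M0 inverted output, M1 stuck-at-1, M1 inverted output, M3 stuck-at-1, M3 inverted output, M4 stuck-at-1, M4 inverted output, M5 stuck-at-1, M5 inverted output}.
Test 2 (a=1, b=0, c=0): fault-free M0=0, M1=0, M2=0, M3=0, M4=0, M5=0 → 0; observed 0. Eliminates M1 stuck-at-1, M1 inverted output, M3 stuck-at-1, M3 inverted output, M4 stuck-at-1, M4 inverted output, M5 stuck-at-1, M5 inverted output.
Test 3 (a=1, b=1, c=1): fault-free M0=1, M1=1, M2=1, M3=1, M4=0, M5=1 → 1; observed 0. Eliminates M0 stuck-at-1.
Only M0 inverted output is consistent with every test.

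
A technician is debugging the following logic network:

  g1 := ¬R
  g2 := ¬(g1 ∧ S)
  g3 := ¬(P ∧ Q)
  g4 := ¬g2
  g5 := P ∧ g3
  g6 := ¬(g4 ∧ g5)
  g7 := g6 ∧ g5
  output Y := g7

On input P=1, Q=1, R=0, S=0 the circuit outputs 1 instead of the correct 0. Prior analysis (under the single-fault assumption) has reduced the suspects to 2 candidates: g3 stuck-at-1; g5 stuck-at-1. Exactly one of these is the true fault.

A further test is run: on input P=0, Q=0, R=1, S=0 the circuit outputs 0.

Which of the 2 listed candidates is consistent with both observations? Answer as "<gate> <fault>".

Evaluate each candidate on input P=0, Q=0, R=1, S=0:
  g3 stuck-at-1: g1=0, g2=1, g3=1 [stuck-at-1], g4=0, g5=0, g6=1, g7=0 → 0 — matches
  g5 stuck-at-1: g1=0, g2=1, g3=1, g4=0, g5=1 [stuck-at-1], g6=1, g7=1 → 1 — eliminated
Only g3 stuck-at-1 reproduces the observed 0.

g3 stuck-at-1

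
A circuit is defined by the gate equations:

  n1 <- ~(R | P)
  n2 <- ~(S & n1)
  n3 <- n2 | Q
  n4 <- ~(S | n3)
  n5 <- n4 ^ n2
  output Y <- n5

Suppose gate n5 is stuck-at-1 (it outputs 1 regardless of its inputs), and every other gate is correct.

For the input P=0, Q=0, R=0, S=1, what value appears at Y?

1

Propagate with n5 forced: n1=1, n2=0, n3=0, n4=0, n5=1 [stuck-at-1].
So Y = 1. (Without the fault it would be 0.)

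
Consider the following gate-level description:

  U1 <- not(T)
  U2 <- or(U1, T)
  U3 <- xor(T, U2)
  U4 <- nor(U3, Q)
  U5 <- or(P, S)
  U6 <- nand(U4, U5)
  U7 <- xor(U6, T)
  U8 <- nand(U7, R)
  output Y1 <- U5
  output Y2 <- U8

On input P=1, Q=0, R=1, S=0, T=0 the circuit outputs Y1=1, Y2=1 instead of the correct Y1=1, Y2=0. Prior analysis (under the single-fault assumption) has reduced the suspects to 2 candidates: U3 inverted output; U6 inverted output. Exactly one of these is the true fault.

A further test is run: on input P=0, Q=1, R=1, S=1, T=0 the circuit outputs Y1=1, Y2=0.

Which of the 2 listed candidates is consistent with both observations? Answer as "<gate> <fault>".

Evaluate each candidate on input P=0, Q=1, R=1, S=1, T=0:
  U3 inverted output: U1=1, U2=1, U3=0 [inverted output], U4=0, U5=1, U6=1, U7=1, U8=0 → Y1=1, Y2=0 — matches
  U6 inverted output: U1=1, U2=1, U3=1, U4=0, U5=1, U6=0 [inverted output], U7=0, U8=1 → Y1=1, Y2=1 — eliminated
Only U3 inverted output reproduces the observed Y1=1, Y2=0.

U3 inverted output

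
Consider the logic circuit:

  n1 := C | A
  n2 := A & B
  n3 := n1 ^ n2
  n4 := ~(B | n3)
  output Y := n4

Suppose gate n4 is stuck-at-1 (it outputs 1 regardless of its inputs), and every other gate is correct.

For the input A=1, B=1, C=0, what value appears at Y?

Propagate with n4 forced: n1=1, n2=1, n3=0, n4=1 [stuck-at-1].
So Y = 1. (Without the fault it would be 0.)

1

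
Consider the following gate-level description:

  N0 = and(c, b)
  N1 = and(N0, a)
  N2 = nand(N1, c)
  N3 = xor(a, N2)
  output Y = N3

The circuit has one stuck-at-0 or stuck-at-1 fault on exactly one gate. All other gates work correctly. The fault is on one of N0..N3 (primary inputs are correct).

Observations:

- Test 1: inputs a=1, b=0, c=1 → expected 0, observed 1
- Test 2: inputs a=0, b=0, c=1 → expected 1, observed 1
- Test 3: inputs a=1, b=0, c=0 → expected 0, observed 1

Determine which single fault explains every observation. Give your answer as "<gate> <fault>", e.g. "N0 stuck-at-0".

Fault-free values for test 1 (a=1, b=0, c=1): N0=0, N1=0, N2=1, N3=0, giving Y=0. Observed 1.
Test 1: faults giving observed 1 are {N0 stuck-at-1, N1 stuck-at-1, N2 stuck-at-0, N3 stuck-at-1}.
Test 2 (a=0, b=0, c=1): fault-free N0=0, N1=0, N2=1, N3=1 → 1; observed 1. Eliminates N1 stuck-at-1, N2 stuck-at-0.
Test 3 (a=1, b=0, c=0): fault-free N0=0, N1=0, N2=1, N3=0 → 0; observed 1. Eliminates N0 stuck-at-1.
Only N3 stuck-at-1 is consistent with every test.

N3 stuck-at-1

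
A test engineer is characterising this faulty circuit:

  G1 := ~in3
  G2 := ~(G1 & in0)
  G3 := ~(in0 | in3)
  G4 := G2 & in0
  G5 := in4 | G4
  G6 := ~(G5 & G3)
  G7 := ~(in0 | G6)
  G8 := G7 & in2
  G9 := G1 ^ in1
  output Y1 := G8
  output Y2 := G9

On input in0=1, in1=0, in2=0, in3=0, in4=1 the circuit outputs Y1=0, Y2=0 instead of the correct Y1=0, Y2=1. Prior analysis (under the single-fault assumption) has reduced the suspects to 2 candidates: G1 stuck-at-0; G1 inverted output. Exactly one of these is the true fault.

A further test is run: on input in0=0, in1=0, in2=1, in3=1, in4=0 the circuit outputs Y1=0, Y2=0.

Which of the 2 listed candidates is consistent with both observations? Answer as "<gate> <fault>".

Evaluate each candidate on input in0=0, in1=0, in2=1, in3=1, in4=0:
  G1 stuck-at-0: G1=0 [stuck-at-0], G2=1, G3=0, G4=0, G5=0, G6=1, G7=0, G8=0, G9=0 → Y1=0, Y2=0 — matches
  G1 inverted output: G1=1 [inverted output], G2=1, G3=0, G4=0, G5=0, G6=1, G7=0, G8=0, G9=1 → Y1=0, Y2=1 — eliminated
Only G1 stuck-at-0 reproduces the observed Y1=0, Y2=0.

G1 stuck-at-0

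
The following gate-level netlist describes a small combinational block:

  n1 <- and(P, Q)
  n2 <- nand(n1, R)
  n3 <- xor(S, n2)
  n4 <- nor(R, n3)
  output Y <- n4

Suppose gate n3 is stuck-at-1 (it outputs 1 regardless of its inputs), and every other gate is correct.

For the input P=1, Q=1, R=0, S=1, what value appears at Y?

0

Propagate with n3 forced: n1=1, n2=1, n3=1 [stuck-at-1], n4=0.
So Y = 0. (Without the fault it would be 1.)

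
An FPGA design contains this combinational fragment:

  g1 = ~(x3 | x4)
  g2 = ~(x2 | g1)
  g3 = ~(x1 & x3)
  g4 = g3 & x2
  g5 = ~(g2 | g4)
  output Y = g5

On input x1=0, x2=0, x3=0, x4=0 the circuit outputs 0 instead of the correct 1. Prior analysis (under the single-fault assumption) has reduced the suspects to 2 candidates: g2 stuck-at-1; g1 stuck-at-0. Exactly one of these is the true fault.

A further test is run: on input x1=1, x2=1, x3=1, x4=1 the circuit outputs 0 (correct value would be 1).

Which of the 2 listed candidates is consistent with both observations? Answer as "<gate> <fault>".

Evaluate each candidate on input x1=1, x2=1, x3=1, x4=1:
  g2 stuck-at-1: g1=0, g2=1 [stuck-at-1], g3=0, g4=0, g5=0 → 0 — matches
  g1 stuck-at-0: g1=0 [stuck-at-0], g2=0, g3=0, g4=0, g5=1 → 1 — eliminated
Only g2 stuck-at-1 reproduces the observed 0.

g2 stuck-at-1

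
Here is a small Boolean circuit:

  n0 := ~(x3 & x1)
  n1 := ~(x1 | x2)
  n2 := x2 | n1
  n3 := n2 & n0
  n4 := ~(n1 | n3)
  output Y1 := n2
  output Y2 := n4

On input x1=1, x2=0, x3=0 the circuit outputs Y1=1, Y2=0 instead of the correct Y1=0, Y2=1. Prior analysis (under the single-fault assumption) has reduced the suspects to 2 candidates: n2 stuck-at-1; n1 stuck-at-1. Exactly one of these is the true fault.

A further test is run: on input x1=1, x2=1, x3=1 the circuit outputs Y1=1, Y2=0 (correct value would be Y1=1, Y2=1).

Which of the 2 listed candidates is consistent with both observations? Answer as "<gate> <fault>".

Evaluate each candidate on input x1=1, x2=1, x3=1:
  n2 stuck-at-1: n0=0, n1=0, n2=1 [stuck-at-1], n3=0, n4=1 → Y1=1, Y2=1 — eliminated
  n1 stuck-at-1: n0=0, n1=1 [stuck-at-1], n2=1, n3=0, n4=0 → Y1=1, Y2=0 — matches
Only n1 stuck-at-1 reproduces the observed Y1=1, Y2=0.

n1 stuck-at-1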